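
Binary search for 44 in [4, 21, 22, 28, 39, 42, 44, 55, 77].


Step 1: lo=0, hi=8, mid=4, val=39
Step 2: lo=5, hi=8, mid=6, val=44

Found at index 6


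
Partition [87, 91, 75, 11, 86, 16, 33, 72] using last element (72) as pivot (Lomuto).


Pivot: 72
  11 <= 72: swap -> [11, 91, 75, 87, 86, 16, 33, 72]
  16 <= 72: swap -> [11, 16, 75, 87, 86, 91, 33, 72]
  33 <= 72: swap -> [11, 16, 33, 87, 86, 91, 75, 72]
Place pivot at 3: [11, 16, 33, 72, 86, 91, 75, 87]

Partitioned: [11, 16, 33, 72, 86, 91, 75, 87]


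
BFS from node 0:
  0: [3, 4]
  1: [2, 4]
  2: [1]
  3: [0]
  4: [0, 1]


Visit 0, enqueue [3, 4]
Visit 3, enqueue []
Visit 4, enqueue [1]
Visit 1, enqueue [2]
Visit 2, enqueue []

BFS order: [0, 3, 4, 1, 2]


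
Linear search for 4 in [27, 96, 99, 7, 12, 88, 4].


i=0: 27!=4
i=1: 96!=4
i=2: 99!=4
i=3: 7!=4
i=4: 12!=4
i=5: 88!=4
i=6: 4==4 found!

Found at 6, 7 comps


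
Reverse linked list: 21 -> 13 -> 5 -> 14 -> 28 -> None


Step 1: curr=21, set curr.next=prev(None) | reversed so far: 21
Step 2: curr=13, set curr.next=prev(21) | reversed so far: 13 -> 21
Step 3: curr=5, set curr.next=prev(13) | reversed so far: 5 -> 13 -> 21
Step 4: curr=14, set curr.next=prev(5) | reversed so far: 14 -> 5 -> 13 -> 21
Step 5: curr=28, set curr.next=prev(14) | reversed so far: 28 -> 14 -> 5 -> 13 -> 21

28 -> 14 -> 5 -> 13 -> 21 -> None


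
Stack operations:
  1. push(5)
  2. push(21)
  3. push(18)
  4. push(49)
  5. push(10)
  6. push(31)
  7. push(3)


push(5) -> [5]
push(21) -> [5, 21]
push(18) -> [5, 21, 18]
push(49) -> [5, 21, 18, 49]
push(10) -> [5, 21, 18, 49, 10]
push(31) -> [5, 21, 18, 49, 10, 31]
push(3) -> [5, 21, 18, 49, 10, 31, 3]

Final stack: [5, 21, 18, 49, 10, 31, 3]


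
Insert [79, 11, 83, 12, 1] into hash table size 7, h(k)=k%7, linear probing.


Insert 79: h=2 -> slot 2
Insert 11: h=4 -> slot 4
Insert 83: h=6 -> slot 6
Insert 12: h=5 -> slot 5
Insert 1: h=1 -> slot 1

Table: [None, 1, 79, None, 11, 12, 83]


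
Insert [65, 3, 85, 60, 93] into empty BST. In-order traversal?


Insert 65: root
Insert 3: L from 65
Insert 85: R from 65
Insert 60: L from 65 -> R from 3
Insert 93: R from 65 -> R from 85

In-order: [3, 60, 65, 85, 93]


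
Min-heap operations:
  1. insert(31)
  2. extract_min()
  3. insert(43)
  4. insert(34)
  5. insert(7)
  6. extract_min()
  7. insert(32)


insert(31) -> [31]
extract_min()->31, []
insert(43) -> [43]
insert(34) -> [34, 43]
insert(7) -> [7, 43, 34]
extract_min()->7, [34, 43]
insert(32) -> [32, 43, 34]

Final heap: [32, 43, 34]


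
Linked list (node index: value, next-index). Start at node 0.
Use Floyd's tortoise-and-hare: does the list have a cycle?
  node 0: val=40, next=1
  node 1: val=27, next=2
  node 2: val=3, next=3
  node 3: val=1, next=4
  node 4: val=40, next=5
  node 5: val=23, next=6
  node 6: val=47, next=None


Floyd's tortoise (slow, +1) and hare (fast, +2):
  init: slow=0, fast=0
  step 1: slow=1, fast=2
  step 2: slow=2, fast=4
  step 3: slow=3, fast=6
  step 4: fast -> None, no cycle

Cycle: no


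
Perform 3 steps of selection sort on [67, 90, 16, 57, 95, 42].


Initial: [67, 90, 16, 57, 95, 42]
Step 1: min=16 at 2
  Swap: [16, 90, 67, 57, 95, 42]
Step 2: min=42 at 5
  Swap: [16, 42, 67, 57, 95, 90]
Step 3: min=57 at 3
  Swap: [16, 42, 57, 67, 95, 90]

After 3 steps: [16, 42, 57, 67, 95, 90]


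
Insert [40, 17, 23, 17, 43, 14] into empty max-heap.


Insert 40: [40]
Insert 17: [40, 17]
Insert 23: [40, 17, 23]
Insert 17: [40, 17, 23, 17]
Insert 43: [43, 40, 23, 17, 17]
Insert 14: [43, 40, 23, 17, 17, 14]

Final heap: [43, 40, 23, 17, 17, 14]


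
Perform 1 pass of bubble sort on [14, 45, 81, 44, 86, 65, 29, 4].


Initial: [14, 45, 81, 44, 86, 65, 29, 4]
Pass 1: [14, 45, 44, 81, 65, 29, 4, 86] (4 swaps)

After 1 pass: [14, 45, 44, 81, 65, 29, 4, 86]


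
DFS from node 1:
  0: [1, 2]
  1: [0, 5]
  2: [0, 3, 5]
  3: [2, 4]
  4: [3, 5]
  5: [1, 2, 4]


Visit 1, push [5, 0]
Visit 0, push [2]
Visit 2, push [5, 3]
Visit 3, push [4]
Visit 4, push [5]
Visit 5, push []

DFS order: [1, 0, 2, 3, 4, 5]


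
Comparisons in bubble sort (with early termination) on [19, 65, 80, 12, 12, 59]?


Algorithm: bubble sort (with early termination)
Input: [19, 65, 80, 12, 12, 59]
Sorted: [12, 12, 19, 59, 65, 80]

14


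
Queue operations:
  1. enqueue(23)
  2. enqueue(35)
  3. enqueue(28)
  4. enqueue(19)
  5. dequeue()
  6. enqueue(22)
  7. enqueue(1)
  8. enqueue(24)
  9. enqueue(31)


enqueue(23) -> [23]
enqueue(35) -> [23, 35]
enqueue(28) -> [23, 35, 28]
enqueue(19) -> [23, 35, 28, 19]
dequeue()->23, [35, 28, 19]
enqueue(22) -> [35, 28, 19, 22]
enqueue(1) -> [35, 28, 19, 22, 1]
enqueue(24) -> [35, 28, 19, 22, 1, 24]
enqueue(31) -> [35, 28, 19, 22, 1, 24, 31]

Final queue: [35, 28, 19, 22, 1, 24, 31]


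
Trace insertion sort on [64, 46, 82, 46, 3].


Initial: [64, 46, 82, 46, 3]
Insert 46: [46, 64, 82, 46, 3]
Insert 82: [46, 64, 82, 46, 3]
Insert 46: [46, 46, 64, 82, 3]
Insert 3: [3, 46, 46, 64, 82]

Sorted: [3, 46, 46, 64, 82]


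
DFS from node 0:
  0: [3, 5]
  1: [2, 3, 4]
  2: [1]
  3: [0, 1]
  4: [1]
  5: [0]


Visit 0, push [5, 3]
Visit 3, push [1]
Visit 1, push [4, 2]
Visit 2, push []
Visit 4, push []
Visit 5, push []

DFS order: [0, 3, 1, 2, 4, 5]


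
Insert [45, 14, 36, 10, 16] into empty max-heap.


Insert 45: [45]
Insert 14: [45, 14]
Insert 36: [45, 14, 36]
Insert 10: [45, 14, 36, 10]
Insert 16: [45, 16, 36, 10, 14]

Final heap: [45, 16, 36, 10, 14]


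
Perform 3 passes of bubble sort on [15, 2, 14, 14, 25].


Initial: [15, 2, 14, 14, 25]
Pass 1: [2, 14, 14, 15, 25] (3 swaps)
Pass 2: [2, 14, 14, 15, 25] (0 swaps)
Pass 3: [2, 14, 14, 15, 25] (0 swaps)

After 3 passes: [2, 14, 14, 15, 25]


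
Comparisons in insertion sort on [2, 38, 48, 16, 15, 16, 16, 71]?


Algorithm: insertion sort
Input: [2, 38, 48, 16, 15, 16, 16, 71]
Sorted: [2, 15, 16, 16, 16, 38, 48, 71]

16


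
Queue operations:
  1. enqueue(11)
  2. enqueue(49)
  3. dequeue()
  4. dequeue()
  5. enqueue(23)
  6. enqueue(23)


enqueue(11) -> [11]
enqueue(49) -> [11, 49]
dequeue()->11, [49]
dequeue()->49, []
enqueue(23) -> [23]
enqueue(23) -> [23, 23]

Final queue: [23, 23]


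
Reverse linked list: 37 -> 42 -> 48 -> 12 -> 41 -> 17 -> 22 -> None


Step 1: curr=37, set curr.next=prev(None) | reversed so far: 37
Step 2: curr=42, set curr.next=prev(37) | reversed so far: 42 -> 37
Step 3: curr=48, set curr.next=prev(42) | reversed so far: 48 -> 42 -> 37
Step 4: curr=12, set curr.next=prev(48) | reversed so far: 12 -> 48 -> 42 -> 37
Step 5: curr=41, set curr.next=prev(12) | reversed so far: 41 -> 12 -> 48 -> 42 -> 37
Step 6: curr=17, set curr.next=prev(41) | reversed so far: 17 -> 41 -> 12 -> 48 -> 42 -> 37
Step 7: curr=22, set curr.next=prev(17) | reversed so far: 22 -> 17 -> 41 -> 12 -> 48 -> 42 -> 37

22 -> 17 -> 41 -> 12 -> 48 -> 42 -> 37 -> None


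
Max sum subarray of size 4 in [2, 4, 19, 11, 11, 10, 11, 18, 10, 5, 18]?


[0:4]: 36
[1:5]: 45
[2:6]: 51
[3:7]: 43
[4:8]: 50
[5:9]: 49
[6:10]: 44
[7:11]: 51

Max: 51 at [2:6]


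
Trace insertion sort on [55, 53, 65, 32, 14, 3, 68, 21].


Initial: [55, 53, 65, 32, 14, 3, 68, 21]
Insert 53: [53, 55, 65, 32, 14, 3, 68, 21]
Insert 65: [53, 55, 65, 32, 14, 3, 68, 21]
Insert 32: [32, 53, 55, 65, 14, 3, 68, 21]
Insert 14: [14, 32, 53, 55, 65, 3, 68, 21]
Insert 3: [3, 14, 32, 53, 55, 65, 68, 21]
Insert 68: [3, 14, 32, 53, 55, 65, 68, 21]
Insert 21: [3, 14, 21, 32, 53, 55, 65, 68]

Sorted: [3, 14, 21, 32, 53, 55, 65, 68]


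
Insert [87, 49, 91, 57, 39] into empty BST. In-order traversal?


Insert 87: root
Insert 49: L from 87
Insert 91: R from 87
Insert 57: L from 87 -> R from 49
Insert 39: L from 87 -> L from 49

In-order: [39, 49, 57, 87, 91]


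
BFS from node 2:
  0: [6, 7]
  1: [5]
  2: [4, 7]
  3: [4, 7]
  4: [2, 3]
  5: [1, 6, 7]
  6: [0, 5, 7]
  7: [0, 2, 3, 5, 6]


Visit 2, enqueue [4, 7]
Visit 4, enqueue [3]
Visit 7, enqueue [0, 5, 6]
Visit 3, enqueue []
Visit 0, enqueue []
Visit 5, enqueue [1]
Visit 6, enqueue []
Visit 1, enqueue []

BFS order: [2, 4, 7, 3, 0, 5, 6, 1]


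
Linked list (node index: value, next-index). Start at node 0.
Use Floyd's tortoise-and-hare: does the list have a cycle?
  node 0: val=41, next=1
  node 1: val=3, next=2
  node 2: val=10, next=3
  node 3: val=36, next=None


Floyd's tortoise (slow, +1) and hare (fast, +2):
  init: slow=0, fast=0
  step 1: slow=1, fast=2
  step 2: fast 2->3->None, no cycle

Cycle: no


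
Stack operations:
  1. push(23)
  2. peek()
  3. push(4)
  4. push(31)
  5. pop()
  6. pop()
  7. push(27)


push(23) -> [23]
peek()->23
push(4) -> [23, 4]
push(31) -> [23, 4, 31]
pop()->31, [23, 4]
pop()->4, [23]
push(27) -> [23, 27]

Final stack: [23, 27]


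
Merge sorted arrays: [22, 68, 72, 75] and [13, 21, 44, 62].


Take 13 from B
Take 21 from B
Take 22 from A
Take 44 from B
Take 62 from B

Merged: [13, 21, 22, 44, 62, 68, 72, 75]


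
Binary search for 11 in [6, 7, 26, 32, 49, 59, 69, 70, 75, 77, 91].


Step 1: lo=0, hi=10, mid=5, val=59
Step 2: lo=0, hi=4, mid=2, val=26
Step 3: lo=0, hi=1, mid=0, val=6
Step 4: lo=1, hi=1, mid=1, val=7

Not found


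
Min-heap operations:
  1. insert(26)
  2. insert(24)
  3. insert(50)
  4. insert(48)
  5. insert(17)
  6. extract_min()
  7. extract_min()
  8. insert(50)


insert(26) -> [26]
insert(24) -> [24, 26]
insert(50) -> [24, 26, 50]
insert(48) -> [24, 26, 50, 48]
insert(17) -> [17, 24, 50, 48, 26]
extract_min()->17, [24, 26, 50, 48]
extract_min()->24, [26, 48, 50]
insert(50) -> [26, 48, 50, 50]

Final heap: [26, 48, 50, 50]


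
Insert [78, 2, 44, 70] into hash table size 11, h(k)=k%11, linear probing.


Insert 78: h=1 -> slot 1
Insert 2: h=2 -> slot 2
Insert 44: h=0 -> slot 0
Insert 70: h=4 -> slot 4

Table: [44, 78, 2, None, 70, None, None, None, None, None, None]


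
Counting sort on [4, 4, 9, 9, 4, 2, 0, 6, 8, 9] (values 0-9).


Input: [4, 4, 9, 9, 4, 2, 0, 6, 8, 9]
Counts: [1, 0, 1, 0, 3, 0, 1, 0, 1, 3]

Sorted: [0, 2, 4, 4, 4, 6, 8, 9, 9, 9]


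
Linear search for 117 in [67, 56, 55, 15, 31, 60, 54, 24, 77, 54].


i=0: 67!=117
i=1: 56!=117
i=2: 55!=117
i=3: 15!=117
i=4: 31!=117
i=5: 60!=117
i=6: 54!=117
i=7: 24!=117
i=8: 77!=117
i=9: 54!=117

Not found, 10 comps


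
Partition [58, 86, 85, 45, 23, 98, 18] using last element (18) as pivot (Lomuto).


Pivot: 18
Place pivot at 0: [18, 86, 85, 45, 23, 98, 58]

Partitioned: [18, 86, 85, 45, 23, 98, 58]


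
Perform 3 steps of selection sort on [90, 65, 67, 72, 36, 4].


Initial: [90, 65, 67, 72, 36, 4]
Step 1: min=4 at 5
  Swap: [4, 65, 67, 72, 36, 90]
Step 2: min=36 at 4
  Swap: [4, 36, 67, 72, 65, 90]
Step 3: min=65 at 4
  Swap: [4, 36, 65, 72, 67, 90]

After 3 steps: [4, 36, 65, 72, 67, 90]


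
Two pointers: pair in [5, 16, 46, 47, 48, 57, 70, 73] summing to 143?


lo=0(5)+hi=7(73)=78
lo=1(16)+hi=7(73)=89
lo=2(46)+hi=7(73)=119
lo=3(47)+hi=7(73)=120
lo=4(48)+hi=7(73)=121
lo=5(57)+hi=7(73)=130
lo=6(70)+hi=7(73)=143

Yes: 70+73=143


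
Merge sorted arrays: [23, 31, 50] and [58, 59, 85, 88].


Take 23 from A
Take 31 from A
Take 50 from A

Merged: [23, 31, 50, 58, 59, 85, 88]


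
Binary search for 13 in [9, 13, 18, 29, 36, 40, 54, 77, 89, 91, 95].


Step 1: lo=0, hi=10, mid=5, val=40
Step 2: lo=0, hi=4, mid=2, val=18
Step 3: lo=0, hi=1, mid=0, val=9
Step 4: lo=1, hi=1, mid=1, val=13

Found at index 1


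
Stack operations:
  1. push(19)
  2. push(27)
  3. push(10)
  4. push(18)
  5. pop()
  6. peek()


push(19) -> [19]
push(27) -> [19, 27]
push(10) -> [19, 27, 10]
push(18) -> [19, 27, 10, 18]
pop()->18, [19, 27, 10]
peek()->10

Final stack: [19, 27, 10]


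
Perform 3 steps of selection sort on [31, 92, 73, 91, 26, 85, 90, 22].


Initial: [31, 92, 73, 91, 26, 85, 90, 22]
Step 1: min=22 at 7
  Swap: [22, 92, 73, 91, 26, 85, 90, 31]
Step 2: min=26 at 4
  Swap: [22, 26, 73, 91, 92, 85, 90, 31]
Step 3: min=31 at 7
  Swap: [22, 26, 31, 91, 92, 85, 90, 73]

After 3 steps: [22, 26, 31, 91, 92, 85, 90, 73]


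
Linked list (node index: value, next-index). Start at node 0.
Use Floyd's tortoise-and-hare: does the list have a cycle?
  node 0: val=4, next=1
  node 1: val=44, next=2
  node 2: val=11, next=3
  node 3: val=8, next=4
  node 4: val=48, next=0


Floyd's tortoise (slow, +1) and hare (fast, +2):
  init: slow=0, fast=0
  step 1: slow=1, fast=2
  step 2: slow=2, fast=4
  step 3: slow=3, fast=1
  step 4: slow=4, fast=3
  step 5: slow=0, fast=0
  slow == fast at node 0: cycle detected

Cycle: yes


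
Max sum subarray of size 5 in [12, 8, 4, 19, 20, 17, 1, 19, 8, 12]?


[0:5]: 63
[1:6]: 68
[2:7]: 61
[3:8]: 76
[4:9]: 65
[5:10]: 57

Max: 76 at [3:8]


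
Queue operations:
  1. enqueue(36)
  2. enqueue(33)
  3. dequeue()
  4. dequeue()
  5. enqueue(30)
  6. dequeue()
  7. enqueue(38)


enqueue(36) -> [36]
enqueue(33) -> [36, 33]
dequeue()->36, [33]
dequeue()->33, []
enqueue(30) -> [30]
dequeue()->30, []
enqueue(38) -> [38]

Final queue: [38]


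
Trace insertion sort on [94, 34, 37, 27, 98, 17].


Initial: [94, 34, 37, 27, 98, 17]
Insert 34: [34, 94, 37, 27, 98, 17]
Insert 37: [34, 37, 94, 27, 98, 17]
Insert 27: [27, 34, 37, 94, 98, 17]
Insert 98: [27, 34, 37, 94, 98, 17]
Insert 17: [17, 27, 34, 37, 94, 98]

Sorted: [17, 27, 34, 37, 94, 98]


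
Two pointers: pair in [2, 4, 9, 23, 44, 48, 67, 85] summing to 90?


lo=0(2)+hi=7(85)=87
lo=1(4)+hi=7(85)=89
lo=2(9)+hi=7(85)=94
lo=2(9)+hi=6(67)=76
lo=3(23)+hi=6(67)=90

Yes: 23+67=90


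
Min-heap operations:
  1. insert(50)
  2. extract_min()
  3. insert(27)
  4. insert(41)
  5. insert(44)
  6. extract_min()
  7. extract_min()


insert(50) -> [50]
extract_min()->50, []
insert(27) -> [27]
insert(41) -> [27, 41]
insert(44) -> [27, 41, 44]
extract_min()->27, [41, 44]
extract_min()->41, [44]

Final heap: [44]


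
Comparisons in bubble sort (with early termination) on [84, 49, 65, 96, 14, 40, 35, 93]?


Algorithm: bubble sort (with early termination)
Input: [84, 49, 65, 96, 14, 40, 35, 93]
Sorted: [14, 35, 40, 49, 65, 84, 93, 96]

27


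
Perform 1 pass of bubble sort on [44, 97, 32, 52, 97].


Initial: [44, 97, 32, 52, 97]
Pass 1: [44, 32, 52, 97, 97] (2 swaps)

After 1 pass: [44, 32, 52, 97, 97]


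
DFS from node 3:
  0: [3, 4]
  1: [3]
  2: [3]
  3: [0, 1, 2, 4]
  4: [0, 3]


Visit 3, push [4, 2, 1, 0]
Visit 0, push [4]
Visit 4, push []
Visit 1, push []
Visit 2, push []

DFS order: [3, 0, 4, 1, 2]


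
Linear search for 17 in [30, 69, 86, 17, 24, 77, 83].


i=0: 30!=17
i=1: 69!=17
i=2: 86!=17
i=3: 17==17 found!

Found at 3, 4 comps


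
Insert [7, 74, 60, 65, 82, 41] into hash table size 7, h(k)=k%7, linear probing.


Insert 7: h=0 -> slot 0
Insert 74: h=4 -> slot 4
Insert 60: h=4, 1 probes -> slot 5
Insert 65: h=2 -> slot 2
Insert 82: h=5, 1 probes -> slot 6
Insert 41: h=6, 2 probes -> slot 1

Table: [7, 41, 65, None, 74, 60, 82]


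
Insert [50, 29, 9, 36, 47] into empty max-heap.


Insert 50: [50]
Insert 29: [50, 29]
Insert 9: [50, 29, 9]
Insert 36: [50, 36, 9, 29]
Insert 47: [50, 47, 9, 29, 36]

Final heap: [50, 47, 9, 29, 36]


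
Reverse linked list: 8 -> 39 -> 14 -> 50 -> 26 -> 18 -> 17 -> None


Step 1: curr=8, set curr.next=prev(None) | reversed so far: 8
Step 2: curr=39, set curr.next=prev(8) | reversed so far: 39 -> 8
Step 3: curr=14, set curr.next=prev(39) | reversed so far: 14 -> 39 -> 8
Step 4: curr=50, set curr.next=prev(14) | reversed so far: 50 -> 14 -> 39 -> 8
Step 5: curr=26, set curr.next=prev(50) | reversed so far: 26 -> 50 -> 14 -> 39 -> 8
Step 6: curr=18, set curr.next=prev(26) | reversed so far: 18 -> 26 -> 50 -> 14 -> 39 -> 8
Step 7: curr=17, set curr.next=prev(18) | reversed so far: 17 -> 18 -> 26 -> 50 -> 14 -> 39 -> 8

17 -> 18 -> 26 -> 50 -> 14 -> 39 -> 8 -> None


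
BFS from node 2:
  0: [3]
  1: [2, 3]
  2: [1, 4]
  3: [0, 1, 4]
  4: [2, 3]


Visit 2, enqueue [1, 4]
Visit 1, enqueue [3]
Visit 4, enqueue []
Visit 3, enqueue [0]
Visit 0, enqueue []

BFS order: [2, 1, 4, 3, 0]


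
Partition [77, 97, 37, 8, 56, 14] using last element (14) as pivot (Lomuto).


Pivot: 14
  8 <= 14: swap -> [8, 97, 37, 77, 56, 14]
Place pivot at 1: [8, 14, 37, 77, 56, 97]

Partitioned: [8, 14, 37, 77, 56, 97]


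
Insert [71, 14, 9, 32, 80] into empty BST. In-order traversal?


Insert 71: root
Insert 14: L from 71
Insert 9: L from 71 -> L from 14
Insert 32: L from 71 -> R from 14
Insert 80: R from 71

In-order: [9, 14, 32, 71, 80]


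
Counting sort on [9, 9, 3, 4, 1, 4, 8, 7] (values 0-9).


Input: [9, 9, 3, 4, 1, 4, 8, 7]
Counts: [0, 1, 0, 1, 2, 0, 0, 1, 1, 2]

Sorted: [1, 3, 4, 4, 7, 8, 9, 9]


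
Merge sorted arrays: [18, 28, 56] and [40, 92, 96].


Take 18 from A
Take 28 from A
Take 40 from B
Take 56 from A

Merged: [18, 28, 40, 56, 92, 96]


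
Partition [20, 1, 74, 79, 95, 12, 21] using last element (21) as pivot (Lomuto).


Pivot: 21
  20 <= 21: advance i (no swap)
  1 <= 21: advance i (no swap)
  12 <= 21: swap -> [20, 1, 12, 79, 95, 74, 21]
Place pivot at 3: [20, 1, 12, 21, 95, 74, 79]

Partitioned: [20, 1, 12, 21, 95, 74, 79]


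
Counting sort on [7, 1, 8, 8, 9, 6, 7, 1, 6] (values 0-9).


Input: [7, 1, 8, 8, 9, 6, 7, 1, 6]
Counts: [0, 2, 0, 0, 0, 0, 2, 2, 2, 1]

Sorted: [1, 1, 6, 6, 7, 7, 8, 8, 9]


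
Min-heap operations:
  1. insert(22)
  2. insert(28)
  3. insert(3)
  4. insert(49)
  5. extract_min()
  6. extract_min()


insert(22) -> [22]
insert(28) -> [22, 28]
insert(3) -> [3, 28, 22]
insert(49) -> [3, 28, 22, 49]
extract_min()->3, [22, 28, 49]
extract_min()->22, [28, 49]

Final heap: [28, 49]


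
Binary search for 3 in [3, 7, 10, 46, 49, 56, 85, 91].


Step 1: lo=0, hi=7, mid=3, val=46
Step 2: lo=0, hi=2, mid=1, val=7
Step 3: lo=0, hi=0, mid=0, val=3

Found at index 0


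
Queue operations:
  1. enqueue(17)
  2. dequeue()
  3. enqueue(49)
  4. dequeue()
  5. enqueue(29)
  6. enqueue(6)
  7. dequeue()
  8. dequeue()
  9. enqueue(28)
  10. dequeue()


enqueue(17) -> [17]
dequeue()->17, []
enqueue(49) -> [49]
dequeue()->49, []
enqueue(29) -> [29]
enqueue(6) -> [29, 6]
dequeue()->29, [6]
dequeue()->6, []
enqueue(28) -> [28]
dequeue()->28, []

Final queue: []


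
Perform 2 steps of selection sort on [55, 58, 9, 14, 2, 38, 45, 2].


Initial: [55, 58, 9, 14, 2, 38, 45, 2]
Step 1: min=2 at 4
  Swap: [2, 58, 9, 14, 55, 38, 45, 2]
Step 2: min=2 at 7
  Swap: [2, 2, 9, 14, 55, 38, 45, 58]

After 2 steps: [2, 2, 9, 14, 55, 38, 45, 58]


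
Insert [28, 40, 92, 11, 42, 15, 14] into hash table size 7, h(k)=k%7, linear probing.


Insert 28: h=0 -> slot 0
Insert 40: h=5 -> slot 5
Insert 92: h=1 -> slot 1
Insert 11: h=4 -> slot 4
Insert 42: h=0, 2 probes -> slot 2
Insert 15: h=1, 2 probes -> slot 3
Insert 14: h=0, 6 probes -> slot 6

Table: [28, 92, 42, 15, 11, 40, 14]


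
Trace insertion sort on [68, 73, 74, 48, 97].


Initial: [68, 73, 74, 48, 97]
Insert 73: [68, 73, 74, 48, 97]
Insert 74: [68, 73, 74, 48, 97]
Insert 48: [48, 68, 73, 74, 97]
Insert 97: [48, 68, 73, 74, 97]

Sorted: [48, 68, 73, 74, 97]


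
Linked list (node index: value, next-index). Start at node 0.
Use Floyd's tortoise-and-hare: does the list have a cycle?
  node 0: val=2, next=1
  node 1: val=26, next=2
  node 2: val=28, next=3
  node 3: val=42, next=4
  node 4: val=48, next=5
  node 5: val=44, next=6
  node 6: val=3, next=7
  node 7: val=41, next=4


Floyd's tortoise (slow, +1) and hare (fast, +2):
  init: slow=0, fast=0
  step 1: slow=1, fast=2
  step 2: slow=2, fast=4
  step 3: slow=3, fast=6
  step 4: slow=4, fast=4
  slow == fast at node 4: cycle detected

Cycle: yes


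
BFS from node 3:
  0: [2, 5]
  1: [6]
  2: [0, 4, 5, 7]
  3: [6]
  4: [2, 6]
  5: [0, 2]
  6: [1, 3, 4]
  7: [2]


Visit 3, enqueue [6]
Visit 6, enqueue [1, 4]
Visit 1, enqueue []
Visit 4, enqueue [2]
Visit 2, enqueue [0, 5, 7]
Visit 0, enqueue []
Visit 5, enqueue []
Visit 7, enqueue []

BFS order: [3, 6, 1, 4, 2, 0, 5, 7]


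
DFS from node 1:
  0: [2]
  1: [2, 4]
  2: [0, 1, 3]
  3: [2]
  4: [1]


Visit 1, push [4, 2]
Visit 2, push [3, 0]
Visit 0, push []
Visit 3, push []
Visit 4, push []

DFS order: [1, 2, 0, 3, 4]


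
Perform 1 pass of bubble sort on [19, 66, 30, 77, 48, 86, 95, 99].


Initial: [19, 66, 30, 77, 48, 86, 95, 99]
Pass 1: [19, 30, 66, 48, 77, 86, 95, 99] (2 swaps)

After 1 pass: [19, 30, 66, 48, 77, 86, 95, 99]


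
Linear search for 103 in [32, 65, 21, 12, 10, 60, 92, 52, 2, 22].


i=0: 32!=103
i=1: 65!=103
i=2: 21!=103
i=3: 12!=103
i=4: 10!=103
i=5: 60!=103
i=6: 92!=103
i=7: 52!=103
i=8: 2!=103
i=9: 22!=103

Not found, 10 comps


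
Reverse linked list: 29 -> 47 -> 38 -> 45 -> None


Step 1: curr=29, set curr.next=prev(None) | reversed so far: 29
Step 2: curr=47, set curr.next=prev(29) | reversed so far: 47 -> 29
Step 3: curr=38, set curr.next=prev(47) | reversed so far: 38 -> 47 -> 29
Step 4: curr=45, set curr.next=prev(38) | reversed so far: 45 -> 38 -> 47 -> 29

45 -> 38 -> 47 -> 29 -> None


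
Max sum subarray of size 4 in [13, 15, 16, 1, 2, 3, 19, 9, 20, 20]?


[0:4]: 45
[1:5]: 34
[2:6]: 22
[3:7]: 25
[4:8]: 33
[5:9]: 51
[6:10]: 68

Max: 68 at [6:10]


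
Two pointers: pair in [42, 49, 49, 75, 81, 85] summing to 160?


lo=0(42)+hi=5(85)=127
lo=1(49)+hi=5(85)=134
lo=2(49)+hi=5(85)=134
lo=3(75)+hi=5(85)=160

Yes: 75+85=160


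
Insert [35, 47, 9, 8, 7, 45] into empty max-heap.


Insert 35: [35]
Insert 47: [47, 35]
Insert 9: [47, 35, 9]
Insert 8: [47, 35, 9, 8]
Insert 7: [47, 35, 9, 8, 7]
Insert 45: [47, 35, 45, 8, 7, 9]

Final heap: [47, 35, 45, 8, 7, 9]


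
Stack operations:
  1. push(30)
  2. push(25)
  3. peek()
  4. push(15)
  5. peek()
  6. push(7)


push(30) -> [30]
push(25) -> [30, 25]
peek()->25
push(15) -> [30, 25, 15]
peek()->15
push(7) -> [30, 25, 15, 7]

Final stack: [30, 25, 15, 7]


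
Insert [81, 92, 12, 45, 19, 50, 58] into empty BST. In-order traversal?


Insert 81: root
Insert 92: R from 81
Insert 12: L from 81
Insert 45: L from 81 -> R from 12
Insert 19: L from 81 -> R from 12 -> L from 45
Insert 50: L from 81 -> R from 12 -> R from 45
Insert 58: L from 81 -> R from 12 -> R from 45 -> R from 50

In-order: [12, 19, 45, 50, 58, 81, 92]


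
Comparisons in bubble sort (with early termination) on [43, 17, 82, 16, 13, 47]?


Algorithm: bubble sort (with early termination)
Input: [43, 17, 82, 16, 13, 47]
Sorted: [13, 16, 17, 43, 47, 82]

15


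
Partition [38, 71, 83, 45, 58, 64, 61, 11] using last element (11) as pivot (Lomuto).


Pivot: 11
Place pivot at 0: [11, 71, 83, 45, 58, 64, 61, 38]

Partitioned: [11, 71, 83, 45, 58, 64, 61, 38]


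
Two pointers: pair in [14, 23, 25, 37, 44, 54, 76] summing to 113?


lo=0(14)+hi=6(76)=90
lo=1(23)+hi=6(76)=99
lo=2(25)+hi=6(76)=101
lo=3(37)+hi=6(76)=113

Yes: 37+76=113


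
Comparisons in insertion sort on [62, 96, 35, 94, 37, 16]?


Algorithm: insertion sort
Input: [62, 96, 35, 94, 37, 16]
Sorted: [16, 35, 37, 62, 94, 96]

14


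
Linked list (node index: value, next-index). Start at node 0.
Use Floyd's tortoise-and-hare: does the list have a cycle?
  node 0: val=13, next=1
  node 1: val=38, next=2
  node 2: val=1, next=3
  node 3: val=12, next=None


Floyd's tortoise (slow, +1) and hare (fast, +2):
  init: slow=0, fast=0
  step 1: slow=1, fast=2
  step 2: fast 2->3->None, no cycle

Cycle: no


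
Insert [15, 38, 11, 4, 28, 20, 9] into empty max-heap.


Insert 15: [15]
Insert 38: [38, 15]
Insert 11: [38, 15, 11]
Insert 4: [38, 15, 11, 4]
Insert 28: [38, 28, 11, 4, 15]
Insert 20: [38, 28, 20, 4, 15, 11]
Insert 9: [38, 28, 20, 4, 15, 11, 9]

Final heap: [38, 28, 20, 4, 15, 11, 9]


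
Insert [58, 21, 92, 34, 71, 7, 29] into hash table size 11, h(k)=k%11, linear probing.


Insert 58: h=3 -> slot 3
Insert 21: h=10 -> slot 10
Insert 92: h=4 -> slot 4
Insert 34: h=1 -> slot 1
Insert 71: h=5 -> slot 5
Insert 7: h=7 -> slot 7
Insert 29: h=7, 1 probes -> slot 8

Table: [None, 34, None, 58, 92, 71, None, 7, 29, None, 21]


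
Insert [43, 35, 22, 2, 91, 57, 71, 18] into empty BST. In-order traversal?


Insert 43: root
Insert 35: L from 43
Insert 22: L from 43 -> L from 35
Insert 2: L from 43 -> L from 35 -> L from 22
Insert 91: R from 43
Insert 57: R from 43 -> L from 91
Insert 71: R from 43 -> L from 91 -> R from 57
Insert 18: L from 43 -> L from 35 -> L from 22 -> R from 2

In-order: [2, 18, 22, 35, 43, 57, 71, 91]


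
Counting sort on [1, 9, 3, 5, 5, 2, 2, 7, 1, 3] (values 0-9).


Input: [1, 9, 3, 5, 5, 2, 2, 7, 1, 3]
Counts: [0, 2, 2, 2, 0, 2, 0, 1, 0, 1]

Sorted: [1, 1, 2, 2, 3, 3, 5, 5, 7, 9]


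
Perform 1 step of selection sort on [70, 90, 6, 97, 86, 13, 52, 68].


Initial: [70, 90, 6, 97, 86, 13, 52, 68]
Step 1: min=6 at 2
  Swap: [6, 90, 70, 97, 86, 13, 52, 68]

After 1 step: [6, 90, 70, 97, 86, 13, 52, 68]


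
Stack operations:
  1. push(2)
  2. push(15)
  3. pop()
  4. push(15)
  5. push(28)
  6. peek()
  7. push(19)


push(2) -> [2]
push(15) -> [2, 15]
pop()->15, [2]
push(15) -> [2, 15]
push(28) -> [2, 15, 28]
peek()->28
push(19) -> [2, 15, 28, 19]

Final stack: [2, 15, 28, 19]


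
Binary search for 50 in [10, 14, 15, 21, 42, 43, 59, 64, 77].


Step 1: lo=0, hi=8, mid=4, val=42
Step 2: lo=5, hi=8, mid=6, val=59
Step 3: lo=5, hi=5, mid=5, val=43

Not found


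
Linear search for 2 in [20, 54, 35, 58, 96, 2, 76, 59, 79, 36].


i=0: 20!=2
i=1: 54!=2
i=2: 35!=2
i=3: 58!=2
i=4: 96!=2
i=5: 2==2 found!

Found at 5, 6 comps


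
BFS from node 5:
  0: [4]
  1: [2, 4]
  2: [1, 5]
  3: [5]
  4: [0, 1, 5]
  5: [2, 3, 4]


Visit 5, enqueue [2, 3, 4]
Visit 2, enqueue [1]
Visit 3, enqueue []
Visit 4, enqueue [0]
Visit 1, enqueue []
Visit 0, enqueue []

BFS order: [5, 2, 3, 4, 1, 0]


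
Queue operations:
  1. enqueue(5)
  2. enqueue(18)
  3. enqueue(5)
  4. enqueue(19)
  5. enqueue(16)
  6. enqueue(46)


enqueue(5) -> [5]
enqueue(18) -> [5, 18]
enqueue(5) -> [5, 18, 5]
enqueue(19) -> [5, 18, 5, 19]
enqueue(16) -> [5, 18, 5, 19, 16]
enqueue(46) -> [5, 18, 5, 19, 16, 46]

Final queue: [5, 18, 5, 19, 16, 46]


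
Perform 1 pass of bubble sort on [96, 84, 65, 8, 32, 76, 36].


Initial: [96, 84, 65, 8, 32, 76, 36]
Pass 1: [84, 65, 8, 32, 76, 36, 96] (6 swaps)

After 1 pass: [84, 65, 8, 32, 76, 36, 96]


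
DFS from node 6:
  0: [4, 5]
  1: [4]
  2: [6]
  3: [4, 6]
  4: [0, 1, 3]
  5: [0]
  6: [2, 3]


Visit 6, push [3, 2]
Visit 2, push []
Visit 3, push [4]
Visit 4, push [1, 0]
Visit 0, push [5]
Visit 5, push []
Visit 1, push []

DFS order: [6, 2, 3, 4, 0, 5, 1]


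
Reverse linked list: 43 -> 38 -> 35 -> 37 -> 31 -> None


Step 1: curr=43, set curr.next=prev(None) | reversed so far: 43
Step 2: curr=38, set curr.next=prev(43) | reversed so far: 38 -> 43
Step 3: curr=35, set curr.next=prev(38) | reversed so far: 35 -> 38 -> 43
Step 4: curr=37, set curr.next=prev(35) | reversed so far: 37 -> 35 -> 38 -> 43
Step 5: curr=31, set curr.next=prev(37) | reversed so far: 31 -> 37 -> 35 -> 38 -> 43

31 -> 37 -> 35 -> 38 -> 43 -> None


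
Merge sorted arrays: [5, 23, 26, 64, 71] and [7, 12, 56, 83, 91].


Take 5 from A
Take 7 from B
Take 12 from B
Take 23 from A
Take 26 from A
Take 56 from B
Take 64 from A
Take 71 from A

Merged: [5, 7, 12, 23, 26, 56, 64, 71, 83, 91]


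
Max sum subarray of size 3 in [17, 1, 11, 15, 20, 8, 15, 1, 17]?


[0:3]: 29
[1:4]: 27
[2:5]: 46
[3:6]: 43
[4:7]: 43
[5:8]: 24
[6:9]: 33

Max: 46 at [2:5]


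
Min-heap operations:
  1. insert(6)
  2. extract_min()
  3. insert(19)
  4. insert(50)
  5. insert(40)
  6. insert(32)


insert(6) -> [6]
extract_min()->6, []
insert(19) -> [19]
insert(50) -> [19, 50]
insert(40) -> [19, 50, 40]
insert(32) -> [19, 32, 40, 50]

Final heap: [19, 32, 40, 50]


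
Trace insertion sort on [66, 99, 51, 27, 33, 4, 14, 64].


Initial: [66, 99, 51, 27, 33, 4, 14, 64]
Insert 99: [66, 99, 51, 27, 33, 4, 14, 64]
Insert 51: [51, 66, 99, 27, 33, 4, 14, 64]
Insert 27: [27, 51, 66, 99, 33, 4, 14, 64]
Insert 33: [27, 33, 51, 66, 99, 4, 14, 64]
Insert 4: [4, 27, 33, 51, 66, 99, 14, 64]
Insert 14: [4, 14, 27, 33, 51, 66, 99, 64]
Insert 64: [4, 14, 27, 33, 51, 64, 66, 99]

Sorted: [4, 14, 27, 33, 51, 64, 66, 99]


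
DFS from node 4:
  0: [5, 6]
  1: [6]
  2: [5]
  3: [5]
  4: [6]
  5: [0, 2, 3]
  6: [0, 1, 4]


Visit 4, push [6]
Visit 6, push [1, 0]
Visit 0, push [5]
Visit 5, push [3, 2]
Visit 2, push []
Visit 3, push []
Visit 1, push []

DFS order: [4, 6, 0, 5, 2, 3, 1]


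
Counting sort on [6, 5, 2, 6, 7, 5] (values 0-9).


Input: [6, 5, 2, 6, 7, 5]
Counts: [0, 0, 1, 0, 0, 2, 2, 1, 0, 0]

Sorted: [2, 5, 5, 6, 6, 7]


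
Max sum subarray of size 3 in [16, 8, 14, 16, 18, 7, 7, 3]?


[0:3]: 38
[1:4]: 38
[2:5]: 48
[3:6]: 41
[4:7]: 32
[5:8]: 17

Max: 48 at [2:5]


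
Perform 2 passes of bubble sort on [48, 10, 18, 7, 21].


Initial: [48, 10, 18, 7, 21]
Pass 1: [10, 18, 7, 21, 48] (4 swaps)
Pass 2: [10, 7, 18, 21, 48] (1 swaps)

After 2 passes: [10, 7, 18, 21, 48]


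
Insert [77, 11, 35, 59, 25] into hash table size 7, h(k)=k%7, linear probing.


Insert 77: h=0 -> slot 0
Insert 11: h=4 -> slot 4
Insert 35: h=0, 1 probes -> slot 1
Insert 59: h=3 -> slot 3
Insert 25: h=4, 1 probes -> slot 5

Table: [77, 35, None, 59, 11, 25, None]


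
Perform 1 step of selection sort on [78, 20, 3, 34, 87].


Initial: [78, 20, 3, 34, 87]
Step 1: min=3 at 2
  Swap: [3, 20, 78, 34, 87]

After 1 step: [3, 20, 78, 34, 87]


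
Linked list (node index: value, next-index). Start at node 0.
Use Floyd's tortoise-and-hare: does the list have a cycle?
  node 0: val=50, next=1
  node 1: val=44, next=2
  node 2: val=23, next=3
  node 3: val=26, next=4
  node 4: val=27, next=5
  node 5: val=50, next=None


Floyd's tortoise (slow, +1) and hare (fast, +2):
  init: slow=0, fast=0
  step 1: slow=1, fast=2
  step 2: slow=2, fast=4
  step 3: fast 4->5->None, no cycle

Cycle: no


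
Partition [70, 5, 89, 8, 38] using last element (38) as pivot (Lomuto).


Pivot: 38
  5 <= 38: swap -> [5, 70, 89, 8, 38]
  8 <= 38: swap -> [5, 8, 89, 70, 38]
Place pivot at 2: [5, 8, 38, 70, 89]

Partitioned: [5, 8, 38, 70, 89]


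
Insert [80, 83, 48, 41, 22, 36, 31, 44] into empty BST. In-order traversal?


Insert 80: root
Insert 83: R from 80
Insert 48: L from 80
Insert 41: L from 80 -> L from 48
Insert 22: L from 80 -> L from 48 -> L from 41
Insert 36: L from 80 -> L from 48 -> L from 41 -> R from 22
Insert 31: L from 80 -> L from 48 -> L from 41 -> R from 22 -> L from 36
Insert 44: L from 80 -> L from 48 -> R from 41

In-order: [22, 31, 36, 41, 44, 48, 80, 83]


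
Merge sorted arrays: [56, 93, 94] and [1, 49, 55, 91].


Take 1 from B
Take 49 from B
Take 55 from B
Take 56 from A
Take 91 from B

Merged: [1, 49, 55, 56, 91, 93, 94]


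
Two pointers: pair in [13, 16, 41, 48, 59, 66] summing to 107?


lo=0(13)+hi=5(66)=79
lo=1(16)+hi=5(66)=82
lo=2(41)+hi=5(66)=107

Yes: 41+66=107


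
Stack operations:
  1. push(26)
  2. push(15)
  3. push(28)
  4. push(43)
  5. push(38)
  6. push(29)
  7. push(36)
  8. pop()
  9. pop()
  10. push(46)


push(26) -> [26]
push(15) -> [26, 15]
push(28) -> [26, 15, 28]
push(43) -> [26, 15, 28, 43]
push(38) -> [26, 15, 28, 43, 38]
push(29) -> [26, 15, 28, 43, 38, 29]
push(36) -> [26, 15, 28, 43, 38, 29, 36]
pop()->36, [26, 15, 28, 43, 38, 29]
pop()->29, [26, 15, 28, 43, 38]
push(46) -> [26, 15, 28, 43, 38, 46]

Final stack: [26, 15, 28, 43, 38, 46]


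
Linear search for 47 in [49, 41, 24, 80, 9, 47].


i=0: 49!=47
i=1: 41!=47
i=2: 24!=47
i=3: 80!=47
i=4: 9!=47
i=5: 47==47 found!

Found at 5, 6 comps


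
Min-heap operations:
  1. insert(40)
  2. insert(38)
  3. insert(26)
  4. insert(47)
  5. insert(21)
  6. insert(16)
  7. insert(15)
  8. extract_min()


insert(40) -> [40]
insert(38) -> [38, 40]
insert(26) -> [26, 40, 38]
insert(47) -> [26, 40, 38, 47]
insert(21) -> [21, 26, 38, 47, 40]
insert(16) -> [16, 26, 21, 47, 40, 38]
insert(15) -> [15, 26, 16, 47, 40, 38, 21]
extract_min()->15, [16, 26, 21, 47, 40, 38]

Final heap: [16, 26, 21, 47, 40, 38]


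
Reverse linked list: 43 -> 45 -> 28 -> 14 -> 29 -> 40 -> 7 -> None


Step 1: curr=43, set curr.next=prev(None) | reversed so far: 43
Step 2: curr=45, set curr.next=prev(43) | reversed so far: 45 -> 43
Step 3: curr=28, set curr.next=prev(45) | reversed so far: 28 -> 45 -> 43
Step 4: curr=14, set curr.next=prev(28) | reversed so far: 14 -> 28 -> 45 -> 43
Step 5: curr=29, set curr.next=prev(14) | reversed so far: 29 -> 14 -> 28 -> 45 -> 43
Step 6: curr=40, set curr.next=prev(29) | reversed so far: 40 -> 29 -> 14 -> 28 -> 45 -> 43
Step 7: curr=7, set curr.next=prev(40) | reversed so far: 7 -> 40 -> 29 -> 14 -> 28 -> 45 -> 43

7 -> 40 -> 29 -> 14 -> 28 -> 45 -> 43 -> None


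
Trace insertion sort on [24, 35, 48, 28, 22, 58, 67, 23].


Initial: [24, 35, 48, 28, 22, 58, 67, 23]
Insert 35: [24, 35, 48, 28, 22, 58, 67, 23]
Insert 48: [24, 35, 48, 28, 22, 58, 67, 23]
Insert 28: [24, 28, 35, 48, 22, 58, 67, 23]
Insert 22: [22, 24, 28, 35, 48, 58, 67, 23]
Insert 58: [22, 24, 28, 35, 48, 58, 67, 23]
Insert 67: [22, 24, 28, 35, 48, 58, 67, 23]
Insert 23: [22, 23, 24, 28, 35, 48, 58, 67]

Sorted: [22, 23, 24, 28, 35, 48, 58, 67]


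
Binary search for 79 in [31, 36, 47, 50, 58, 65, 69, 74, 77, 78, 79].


Step 1: lo=0, hi=10, mid=5, val=65
Step 2: lo=6, hi=10, mid=8, val=77
Step 3: lo=9, hi=10, mid=9, val=78
Step 4: lo=10, hi=10, mid=10, val=79

Found at index 10


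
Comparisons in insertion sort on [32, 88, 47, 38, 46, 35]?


Algorithm: insertion sort
Input: [32, 88, 47, 38, 46, 35]
Sorted: [32, 35, 38, 46, 47, 88]

14


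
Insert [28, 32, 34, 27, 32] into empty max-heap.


Insert 28: [28]
Insert 32: [32, 28]
Insert 34: [34, 28, 32]
Insert 27: [34, 28, 32, 27]
Insert 32: [34, 32, 32, 27, 28]

Final heap: [34, 32, 32, 27, 28]


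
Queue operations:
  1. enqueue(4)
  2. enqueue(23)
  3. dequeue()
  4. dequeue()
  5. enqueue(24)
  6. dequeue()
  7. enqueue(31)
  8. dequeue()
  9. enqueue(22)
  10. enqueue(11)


enqueue(4) -> [4]
enqueue(23) -> [4, 23]
dequeue()->4, [23]
dequeue()->23, []
enqueue(24) -> [24]
dequeue()->24, []
enqueue(31) -> [31]
dequeue()->31, []
enqueue(22) -> [22]
enqueue(11) -> [22, 11]

Final queue: [22, 11]


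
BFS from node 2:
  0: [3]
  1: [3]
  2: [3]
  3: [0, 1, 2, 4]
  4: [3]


Visit 2, enqueue [3]
Visit 3, enqueue [0, 1, 4]
Visit 0, enqueue []
Visit 1, enqueue []
Visit 4, enqueue []

BFS order: [2, 3, 0, 1, 4]


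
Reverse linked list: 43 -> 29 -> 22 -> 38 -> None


Step 1: curr=43, set curr.next=prev(None) | reversed so far: 43
Step 2: curr=29, set curr.next=prev(43) | reversed so far: 29 -> 43
Step 3: curr=22, set curr.next=prev(29) | reversed so far: 22 -> 29 -> 43
Step 4: curr=38, set curr.next=prev(22) | reversed so far: 38 -> 22 -> 29 -> 43

38 -> 22 -> 29 -> 43 -> None


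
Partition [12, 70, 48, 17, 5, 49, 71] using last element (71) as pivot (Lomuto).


Pivot: 71
  12 <= 71: advance i (no swap)
  70 <= 71: advance i (no swap)
  48 <= 71: advance i (no swap)
  17 <= 71: advance i (no swap)
  5 <= 71: advance i (no swap)
  49 <= 71: advance i (no swap)
Place pivot at 6: [12, 70, 48, 17, 5, 49, 71]

Partitioned: [12, 70, 48, 17, 5, 49, 71]


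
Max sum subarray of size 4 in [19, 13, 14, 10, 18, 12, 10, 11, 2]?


[0:4]: 56
[1:5]: 55
[2:6]: 54
[3:7]: 50
[4:8]: 51
[5:9]: 35

Max: 56 at [0:4]


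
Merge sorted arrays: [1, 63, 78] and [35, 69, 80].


Take 1 from A
Take 35 from B
Take 63 from A
Take 69 from B
Take 78 from A

Merged: [1, 35, 63, 69, 78, 80]


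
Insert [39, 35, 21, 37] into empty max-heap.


Insert 39: [39]
Insert 35: [39, 35]
Insert 21: [39, 35, 21]
Insert 37: [39, 37, 21, 35]

Final heap: [39, 37, 21, 35]


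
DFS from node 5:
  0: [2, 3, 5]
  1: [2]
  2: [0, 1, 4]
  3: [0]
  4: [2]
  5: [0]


Visit 5, push [0]
Visit 0, push [3, 2]
Visit 2, push [4, 1]
Visit 1, push []
Visit 4, push []
Visit 3, push []

DFS order: [5, 0, 2, 1, 4, 3]


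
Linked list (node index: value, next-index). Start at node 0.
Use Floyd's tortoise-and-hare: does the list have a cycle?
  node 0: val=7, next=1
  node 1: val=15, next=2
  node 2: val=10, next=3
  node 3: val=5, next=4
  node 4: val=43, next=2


Floyd's tortoise (slow, +1) and hare (fast, +2):
  init: slow=0, fast=0
  step 1: slow=1, fast=2
  step 2: slow=2, fast=4
  step 3: slow=3, fast=3
  slow == fast at node 3: cycle detected

Cycle: yes


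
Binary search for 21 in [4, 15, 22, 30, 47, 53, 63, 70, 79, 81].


Step 1: lo=0, hi=9, mid=4, val=47
Step 2: lo=0, hi=3, mid=1, val=15
Step 3: lo=2, hi=3, mid=2, val=22

Not found


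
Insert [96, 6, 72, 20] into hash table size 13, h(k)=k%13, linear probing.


Insert 96: h=5 -> slot 5
Insert 6: h=6 -> slot 6
Insert 72: h=7 -> slot 7
Insert 20: h=7, 1 probes -> slot 8

Table: [None, None, None, None, None, 96, 6, 72, 20, None, None, None, None]


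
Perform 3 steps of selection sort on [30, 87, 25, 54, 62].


Initial: [30, 87, 25, 54, 62]
Step 1: min=25 at 2
  Swap: [25, 87, 30, 54, 62]
Step 2: min=30 at 2
  Swap: [25, 30, 87, 54, 62]
Step 3: min=54 at 3
  Swap: [25, 30, 54, 87, 62]

After 3 steps: [25, 30, 54, 87, 62]


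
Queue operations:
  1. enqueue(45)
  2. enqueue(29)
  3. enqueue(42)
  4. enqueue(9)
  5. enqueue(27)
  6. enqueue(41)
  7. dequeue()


enqueue(45) -> [45]
enqueue(29) -> [45, 29]
enqueue(42) -> [45, 29, 42]
enqueue(9) -> [45, 29, 42, 9]
enqueue(27) -> [45, 29, 42, 9, 27]
enqueue(41) -> [45, 29, 42, 9, 27, 41]
dequeue()->45, [29, 42, 9, 27, 41]

Final queue: [29, 42, 9, 27, 41]


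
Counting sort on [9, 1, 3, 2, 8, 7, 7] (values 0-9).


Input: [9, 1, 3, 2, 8, 7, 7]
Counts: [0, 1, 1, 1, 0, 0, 0, 2, 1, 1]

Sorted: [1, 2, 3, 7, 7, 8, 9]


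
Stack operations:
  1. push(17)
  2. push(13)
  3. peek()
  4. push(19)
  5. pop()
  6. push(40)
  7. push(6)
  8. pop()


push(17) -> [17]
push(13) -> [17, 13]
peek()->13
push(19) -> [17, 13, 19]
pop()->19, [17, 13]
push(40) -> [17, 13, 40]
push(6) -> [17, 13, 40, 6]
pop()->6, [17, 13, 40]

Final stack: [17, 13, 40]


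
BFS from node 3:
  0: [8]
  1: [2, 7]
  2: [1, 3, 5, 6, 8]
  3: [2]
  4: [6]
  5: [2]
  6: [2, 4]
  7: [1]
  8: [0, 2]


Visit 3, enqueue [2]
Visit 2, enqueue [1, 5, 6, 8]
Visit 1, enqueue [7]
Visit 5, enqueue []
Visit 6, enqueue [4]
Visit 8, enqueue [0]
Visit 7, enqueue []
Visit 4, enqueue []
Visit 0, enqueue []

BFS order: [3, 2, 1, 5, 6, 8, 7, 4, 0]


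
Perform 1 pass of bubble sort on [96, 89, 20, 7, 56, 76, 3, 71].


Initial: [96, 89, 20, 7, 56, 76, 3, 71]
Pass 1: [89, 20, 7, 56, 76, 3, 71, 96] (7 swaps)

After 1 pass: [89, 20, 7, 56, 76, 3, 71, 96]


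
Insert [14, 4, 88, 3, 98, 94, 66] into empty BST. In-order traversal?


Insert 14: root
Insert 4: L from 14
Insert 88: R from 14
Insert 3: L from 14 -> L from 4
Insert 98: R from 14 -> R from 88
Insert 94: R from 14 -> R from 88 -> L from 98
Insert 66: R from 14 -> L from 88

In-order: [3, 4, 14, 66, 88, 94, 98]


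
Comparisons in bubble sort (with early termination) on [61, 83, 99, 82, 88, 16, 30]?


Algorithm: bubble sort (with early termination)
Input: [61, 83, 99, 82, 88, 16, 30]
Sorted: [16, 30, 61, 82, 83, 88, 99]

21


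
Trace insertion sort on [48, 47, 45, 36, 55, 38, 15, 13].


Initial: [48, 47, 45, 36, 55, 38, 15, 13]
Insert 47: [47, 48, 45, 36, 55, 38, 15, 13]
Insert 45: [45, 47, 48, 36, 55, 38, 15, 13]
Insert 36: [36, 45, 47, 48, 55, 38, 15, 13]
Insert 55: [36, 45, 47, 48, 55, 38, 15, 13]
Insert 38: [36, 38, 45, 47, 48, 55, 15, 13]
Insert 15: [15, 36, 38, 45, 47, 48, 55, 13]
Insert 13: [13, 15, 36, 38, 45, 47, 48, 55]

Sorted: [13, 15, 36, 38, 45, 47, 48, 55]


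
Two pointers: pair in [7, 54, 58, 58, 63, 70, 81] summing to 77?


lo=0(7)+hi=6(81)=88
lo=0(7)+hi=5(70)=77

Yes: 7+70=77


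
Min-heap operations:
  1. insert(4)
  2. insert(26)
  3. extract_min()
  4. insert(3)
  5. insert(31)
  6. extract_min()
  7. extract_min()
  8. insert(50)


insert(4) -> [4]
insert(26) -> [4, 26]
extract_min()->4, [26]
insert(3) -> [3, 26]
insert(31) -> [3, 26, 31]
extract_min()->3, [26, 31]
extract_min()->26, [31]
insert(50) -> [31, 50]

Final heap: [31, 50]
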